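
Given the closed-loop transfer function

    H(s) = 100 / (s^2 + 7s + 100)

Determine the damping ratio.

ζ = 0.35

Compare the denominator to the standard form s^2 + 2ζωₙs + ωₙ².
ωₙ² = 100, so ωₙ = 10 rad/s.
2ζωₙ = 7, so ζ = 7/(2·10) = 0.35.
With ζ = 0.35 the response is underdamped.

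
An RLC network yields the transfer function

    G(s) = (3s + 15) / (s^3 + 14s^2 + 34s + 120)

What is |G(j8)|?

|G(j8)| ≈ 0.03484

Substitute s = j8: numerator = 15 + j24, denominator = -776 - j240.
|G(j8)| = |15 + j24| / |-776 - j240| = 28.302 / 812.27 ≈ 0.03484.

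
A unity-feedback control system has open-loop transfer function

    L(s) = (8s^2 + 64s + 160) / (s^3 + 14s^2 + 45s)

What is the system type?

Type 1

Factor s from the denominator: s^3 + 14s^2 + 45s = s·(s^2 + 14s + 45).
There is 1 pole at the origin, so the system is Type 1.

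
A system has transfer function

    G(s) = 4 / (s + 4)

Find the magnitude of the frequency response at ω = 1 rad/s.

|G(j1)| ≈ 0.9701

Substitute s = j1: numerator = 4, denominator = 4 + j1.
|G(j1)| = |4| / |4 + j1| = 4 / 4.1231 ≈ 0.9701.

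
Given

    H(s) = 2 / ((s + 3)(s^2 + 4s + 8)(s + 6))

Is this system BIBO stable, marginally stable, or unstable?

stable

The poles can be read from the denominator factors: s = -3, -2 ± 2j, -6.
Since all poles lie strictly in the left half-plane, the system is stable.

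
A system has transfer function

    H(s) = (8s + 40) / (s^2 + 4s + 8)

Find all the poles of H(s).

The poles are the roots of the denominator s^2 + 4s + 8 = 0.
Using the quadratic formula: s = (-4 ± √(-16))/2 = -2 ± 2j.

s = -2 ± 2j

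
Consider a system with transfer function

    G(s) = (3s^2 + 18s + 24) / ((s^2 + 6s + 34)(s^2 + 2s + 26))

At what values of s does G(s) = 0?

s = -4, -2

Set the numerator to zero: 3s^2 + 18s + 24 = 0, i.e. 3·(s^2 + 6s + 8) = 0.
Factoring: (s + 4)(s + 2) = 0.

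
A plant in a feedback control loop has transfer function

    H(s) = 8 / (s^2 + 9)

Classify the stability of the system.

marginally stable

The denominator s^2 + 9 factors as (s^2 + 9), giving poles at s = ±3j.
Since the simple pole(s) at s = 3j, -3j lie on the jω-axis with none in the right half-plane, the system is marginally stable.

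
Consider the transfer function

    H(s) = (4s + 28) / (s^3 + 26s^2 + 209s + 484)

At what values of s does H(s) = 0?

Set the numerator to zero: 4s + 28 = 0, i.e. 4·(s + 7) = 0.
So s = -7.

s = -7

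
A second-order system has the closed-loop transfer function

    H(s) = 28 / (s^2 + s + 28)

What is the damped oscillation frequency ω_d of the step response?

ω_d ≈ 5.268 rad/s

Comparing s^2 + s + 28 to s^2 + 2ζωₙs + ωₙ²: ωₙ = √28 ≈ 5.292 rad/s and ζ = 1/(2·√28) ≈ 0.09449.
ζωₙ = 1/2 = 0.5, so ω_d = ωₙ√(1−ζ²) = √(ωₙ² − (ζωₙ)²) = √(28 − 0.5²) = √27.75 ≈ 5.268 rad/s.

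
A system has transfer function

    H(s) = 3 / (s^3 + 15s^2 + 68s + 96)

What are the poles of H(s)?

The poles are the roots of the denominator s^3 + 15s^2 + 68s + 96 = 0.
Trying s = -3: the polynomial evaluates to 0, so (s + 3) is a factor.
Dividing out leaves s^2 + 12s + 32 = 0.
Factoring the quadratic: (s + 4)(s + 8) = 0.

s = -3, -4, -8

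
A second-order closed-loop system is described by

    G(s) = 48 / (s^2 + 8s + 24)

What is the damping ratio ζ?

Compare the denominator to the standard form s^2 + 2ζωₙs + ωₙ².
ωₙ² = 24, so ωₙ = √24 ≈ 4.899 rad/s.
2ζωₙ = 8, so ζ = 8/(2·√24) ≈ 0.8165.
With ζ = 0.8165 the response is underdamped.

ζ ≈ 0.8165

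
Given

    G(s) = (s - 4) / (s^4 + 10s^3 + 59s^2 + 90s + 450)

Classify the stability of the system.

The denominator s^4 + 10s^3 + 59s^2 + 90s + 450 factors as (s^2 + 9)(s^2 + 10s + 50), giving poles at s = 3j, -3j, -5 + 5j, -5 - 5j.
Since the simple pole(s) at s = 3j, -3j lie on the jω-axis with none in the right half-plane, the system is marginally stable.

marginally stable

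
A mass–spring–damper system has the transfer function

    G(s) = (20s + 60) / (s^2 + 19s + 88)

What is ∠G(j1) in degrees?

At s = j1: numerator = 60 + j20, denominator = 87 + j19.
∠G = ∠num − ∠den = 18.435° − (12.319°) = 6.116°.

∠G(j1) ≈ 6.116°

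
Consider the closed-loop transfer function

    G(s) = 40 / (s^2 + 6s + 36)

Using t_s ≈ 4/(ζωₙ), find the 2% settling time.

Comparing s^2 + 6s + 36 to s^2 + 2ζωₙs + ωₙ²: ωₙ = 6 rad/s and ζ = 6/(2·6) = 0.5.
ζωₙ = 6/2 = 3, so t_s ≈ 4/(ζωₙ) = 4/3 ≈ 1.333 s.

t_s ≈ 1.333 s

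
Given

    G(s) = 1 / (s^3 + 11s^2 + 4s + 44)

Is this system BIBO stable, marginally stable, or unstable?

The denominator s^3 + 11s^2 + 4s + 44 factors as (s^2 + 4)(s + 11), giving poles at s = 2j, -2j, -11.
Since the simple pole(s) at s = ±2j lie on the jω-axis with none in the right half-plane, the system is marginally stable.

marginally stable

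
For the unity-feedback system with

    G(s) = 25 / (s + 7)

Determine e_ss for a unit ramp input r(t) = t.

G(s) has no poles at the origin.
This is a Type 0 system; Kv = lim_{s→0} s·G(s) = 0, so the steady-state error for a ramp input is infinite.

e_ss = ∞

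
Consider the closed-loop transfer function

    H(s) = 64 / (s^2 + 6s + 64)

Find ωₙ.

Compare the denominator to the standard form s^2 + 2ζωₙs + ωₙ².
ωₙ² = 64, so ωₙ = 8 rad/s.

ωₙ = 8 rad/s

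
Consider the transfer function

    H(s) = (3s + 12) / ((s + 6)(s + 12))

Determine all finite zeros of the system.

s = -4

Set the numerator to zero: 3s + 12 = 0, i.e. 3·(s + 4) = 0.
So s = -4.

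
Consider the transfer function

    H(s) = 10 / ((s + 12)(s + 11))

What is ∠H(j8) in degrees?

At s = j8: numerator = 10, denominator = 68 + j184.
∠H = ∠num − ∠den = 0° − (69.717°) = -69.72°.

∠H(j8) ≈ -69.72°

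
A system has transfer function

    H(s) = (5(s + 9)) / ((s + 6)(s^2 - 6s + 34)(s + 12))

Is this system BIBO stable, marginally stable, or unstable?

The poles can be read from the denominator factors: s = -6, 3 ± 5j, -12.
Since the pole(s) at s = 3 ± 5j lie in the right half-plane, the system is unstable.

unstable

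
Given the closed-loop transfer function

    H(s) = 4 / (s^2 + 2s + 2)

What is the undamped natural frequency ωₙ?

ωₙ ≈ 1.414 rad/s

Compare the denominator to the standard form s^2 + 2ζωₙs + ωₙ².
ωₙ² = 2, so ωₙ = √2 ≈ 1.414 rad/s.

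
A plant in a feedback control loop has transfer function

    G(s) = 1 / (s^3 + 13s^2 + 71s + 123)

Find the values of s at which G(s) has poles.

s = -5 + 4j, -5 - 4j, -3

The poles are the roots of the denominator s^3 + 13s^2 + 71s + 123 = 0.
Trying s = -3: the polynomial evaluates to 0, so (s + 3) is a factor.
Dividing out leaves s^2 + 10s + 41 = 0.
The quadratic formula then gives s = -5 ± 4j.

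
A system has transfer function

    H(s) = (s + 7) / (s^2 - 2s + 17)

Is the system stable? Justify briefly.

The denominator s^2 - 2s + 17 factors as (s^2 - 2s + 17), giving poles at s = 1 + 4j, 1 - 4j.
Since the pole(s) at s = 1 ± 4j lie in the right half-plane, the system is unstable.

unstable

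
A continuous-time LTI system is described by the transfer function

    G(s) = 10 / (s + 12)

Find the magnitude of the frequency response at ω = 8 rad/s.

|G(j8)| ≈ 0.6934

Substitute s = j8: numerator = 10, denominator = 12 + j8.
|G(j8)| = |10| / |12 + j8| = 10 / 14.422 ≈ 0.6934.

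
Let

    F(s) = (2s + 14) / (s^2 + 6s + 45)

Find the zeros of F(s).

Set the numerator to zero: 2s + 14 = 0, i.e. 2·(s + 7) = 0.
So s = -7.

s = -7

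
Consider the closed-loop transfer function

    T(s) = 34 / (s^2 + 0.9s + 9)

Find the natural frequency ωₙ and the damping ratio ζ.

ωₙ = 3 rad/s, ζ = 0.15

Compare the denominator to the standard form s^2 + 2ζωₙs + ωₙ².
ωₙ² = 9, so ωₙ = 3 rad/s.
2ζωₙ = 0.9, so ζ = 0.9/(2·3) = 0.15.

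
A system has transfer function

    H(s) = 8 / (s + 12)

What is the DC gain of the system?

Set s = 0: H(0) = (8) / (12) = 2/3.

H(0) = 2/3 ≈ 0.6667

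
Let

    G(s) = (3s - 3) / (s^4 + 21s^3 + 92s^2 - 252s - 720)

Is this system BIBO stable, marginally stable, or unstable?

The denominator s^4 + 21s^3 + 92s^2 - 252s - 720 factors as (s + 10)(s + 2)(s + 12)(s - 3), giving poles at s = -10, -2, -12, 3.
Since the pole(s) at s = 3 lie in the right half-plane, the system is unstable.

unstable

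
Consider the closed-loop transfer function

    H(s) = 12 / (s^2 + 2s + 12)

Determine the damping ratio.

ζ ≈ 0.2887

Compare the denominator to the standard form s^2 + 2ζωₙs + ωₙ².
ωₙ² = 12, so ωₙ = √12 ≈ 3.464 rad/s.
2ζωₙ = 2, so ζ = 2/(2·√12) ≈ 0.2887.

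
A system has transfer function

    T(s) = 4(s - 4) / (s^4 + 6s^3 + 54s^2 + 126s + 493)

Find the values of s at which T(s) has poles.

The poles are the roots of the denominator s^4 + 6s^3 + 54s^2 + 126s + 493 = 0.
No real roots exist; factor into two real quadratics: (s^2 + 2s + 17)(s^2 + 4s + 29) = 0.
Each quadratic gives a conjugate pair via the quadratic formula.

s = -1 + 4j, -1 - 4j, -2 + 5j, -2 - 5j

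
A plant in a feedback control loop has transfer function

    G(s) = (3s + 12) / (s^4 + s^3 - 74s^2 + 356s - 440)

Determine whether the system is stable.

unstable

The denominator s^4 + s^3 - 74s^2 + 356s - 440 factors as (s + 11)(s - 2)(s^2 - 8s + 20), giving poles at s = -11, 2, 4 + 2j, 4 - 2j.
Since the pole(s) at s = 2, 4 + 2j, 4 - 2j lie in the right half-plane, the system is unstable.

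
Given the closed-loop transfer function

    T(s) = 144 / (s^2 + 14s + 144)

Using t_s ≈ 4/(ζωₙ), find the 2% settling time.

t_s ≈ 0.5714 s

Comparing s^2 + 14s + 144 to s^2 + 2ζωₙs + ωₙ²: ωₙ = 12 rad/s and ζ = 14/(2·12) ≈ 0.5833.
ζωₙ = 14/2 = 7, so t_s ≈ 4/(ζωₙ) = 4/7 ≈ 0.5714 s.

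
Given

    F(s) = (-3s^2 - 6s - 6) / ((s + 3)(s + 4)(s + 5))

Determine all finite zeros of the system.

Set the numerator to zero: -3s^2 - 6s - 6 = 0, i.e. -3·(s^2 + 2s + 2) = 0.
Factoring: (s^2 + 2s + 2) = 0.

s = -1 ± j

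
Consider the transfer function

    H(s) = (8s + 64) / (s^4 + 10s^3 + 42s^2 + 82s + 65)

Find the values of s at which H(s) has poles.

s = -3 + 2j, -3 - 2j, -2 + j, -2 - j

The poles are the roots of the denominator s^4 + 10s^3 + 42s^2 + 82s + 65 = 0.
No real roots exist; factor into two real quadratics: (s^2 + 6s + 13)(s^2 + 4s + 5) = 0.
Each quadratic gives a conjugate pair via the quadratic formula.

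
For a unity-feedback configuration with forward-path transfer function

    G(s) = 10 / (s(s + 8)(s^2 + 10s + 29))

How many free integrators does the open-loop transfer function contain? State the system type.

Type 1

The denominator has 1 factor of s at the origin (free integrator), so this is a Type 1 system.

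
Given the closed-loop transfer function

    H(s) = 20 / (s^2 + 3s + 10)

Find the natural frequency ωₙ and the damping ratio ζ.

Compare the denominator to the standard form s^2 + 2ζωₙs + ωₙ².
ωₙ² = 10, so ωₙ = √10 ≈ 3.162 rad/s.
2ζωₙ = 3, so ζ = 3/(2·√10) ≈ 0.4743.

ωₙ ≈ 3.162 rad/s, ζ ≈ 0.4743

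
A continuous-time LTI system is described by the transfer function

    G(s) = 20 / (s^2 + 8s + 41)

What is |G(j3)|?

Substitute s = j3: numerator = 20, denominator = 32 + j24.
|G(j3)| = |20| / |32 + j24| = 20 / 40 = 0.5000.

|G(j3)| = 0.5000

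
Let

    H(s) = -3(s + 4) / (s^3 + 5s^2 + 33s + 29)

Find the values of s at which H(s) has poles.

s = -1, -2 ± 5j

The poles are the roots of the denominator s^3 + 5s^2 + 33s + 29 = 0.
Trying s = -1: the polynomial evaluates to 0, so (s + 1) is a factor.
Dividing out leaves s^2 + 4s + 29 = 0.
The quadratic formula then gives s = -2 ± 5j.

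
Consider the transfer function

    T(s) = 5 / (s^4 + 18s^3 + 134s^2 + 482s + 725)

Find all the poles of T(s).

s = -4 ± 3j, -5 ± 2j

The poles are the roots of the denominator s^4 + 18s^3 + 134s^2 + 482s + 725 = 0.
No real roots exist; factor into two real quadratics: (s^2 + 8s + 25)(s^2 + 10s + 29) = 0.
Each quadratic gives a conjugate pair via the quadratic formula.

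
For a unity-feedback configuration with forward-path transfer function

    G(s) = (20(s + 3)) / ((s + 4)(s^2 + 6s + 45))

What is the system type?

Type 0

The denominator has no factor of s at the origin — no free integrator — so this is a Type 0 system.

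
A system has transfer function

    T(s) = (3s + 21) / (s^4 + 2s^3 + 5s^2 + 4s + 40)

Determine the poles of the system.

s = 1 ± 2j, -2 ± 2j

The poles are the roots of the denominator s^4 + 2s^3 + 5s^2 + 4s + 40 = 0.
No real roots exist; factor into two real quadratics: (s^2 - 2s + 5)(s^2 + 4s + 8) = 0.
Each quadratic gives a conjugate pair via the quadratic formula.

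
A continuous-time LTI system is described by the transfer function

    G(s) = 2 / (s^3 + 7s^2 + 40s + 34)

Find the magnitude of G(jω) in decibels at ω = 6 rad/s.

|G(j6)|_dB ≈ -40.8 dB

Substitute s = j6: numerator = 2, denominator = -218 + j24.
|G(j6)| = |2| / |-218 + j24| = 2 / 219.32 ≈ 0.009119.
In decibels: 20·log₁₀(0.009119) ≈ -40.8 dB.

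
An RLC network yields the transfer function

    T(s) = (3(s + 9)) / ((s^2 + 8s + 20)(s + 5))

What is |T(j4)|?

Substitute s = j4: numerator = 27 + j12, denominator = -108 + j176.
|T(j4)| = |27 + j12| / |-108 + j176| = 29.547 / 206.49 ≈ 0.1431.

|T(j4)| ≈ 0.1431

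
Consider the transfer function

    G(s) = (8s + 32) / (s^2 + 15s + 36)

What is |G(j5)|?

Substitute s = j5: numerator = 32 + j40, denominator = 11 + j75.
|G(j5)| = |32 + j40| / |11 + j75| = 51.225 / 75.802 ≈ 0.6758.

|G(j5)| ≈ 0.6758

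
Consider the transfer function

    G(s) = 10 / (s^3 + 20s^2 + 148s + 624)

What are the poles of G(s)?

The poles are the roots of the denominator s^3 + 20s^2 + 148s + 624 = 0.
Trying s = -12: the polynomial evaluates to 0, so (s + 12) is a factor.
Dividing out leaves s^2 + 8s + 52 = 0.
The quadratic formula then gives s = -4 ± 6j.

s = -4 + 6j, -4 - 6j, -12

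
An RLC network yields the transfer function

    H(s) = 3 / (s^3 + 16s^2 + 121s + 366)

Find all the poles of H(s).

s = -5 ± 6j, -6

The poles are the roots of the denominator s^3 + 16s^2 + 121s + 366 = 0.
Trying s = -6: the polynomial evaluates to 0, so (s + 6) is a factor.
Dividing out leaves s^2 + 10s + 61 = 0.
The quadratic formula then gives s = -5 ± 6j.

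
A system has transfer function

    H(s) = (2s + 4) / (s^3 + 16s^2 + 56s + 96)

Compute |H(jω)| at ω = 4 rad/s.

Substitute s = j4: numerator = 4 + j8, denominator = -160 + j160.
|H(j4)| = |4 + j8| / |-160 + j160| = 8.9443 / 226.27 ≈ 0.03953.

|H(j4)| ≈ 0.03953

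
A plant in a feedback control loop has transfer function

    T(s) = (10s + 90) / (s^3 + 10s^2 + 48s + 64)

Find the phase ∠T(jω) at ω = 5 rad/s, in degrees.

∠T(j5) ≈ -119.2°

At s = j5: numerator = 90 + j50, denominator = -186 + j115.
∠T = ∠num − ∠den = 29.055° − (148.27°) = -119.2°.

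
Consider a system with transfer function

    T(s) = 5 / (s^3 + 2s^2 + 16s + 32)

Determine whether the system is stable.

The denominator s^3 + 2s^2 + 16s + 32 factors as (s^2 + 16)(s + 2), giving poles at s = ±4j, -2.
Since the simple pole(s) at s = ±4j lie on the jω-axis with none in the right half-plane, the system is marginally stable.

marginally stable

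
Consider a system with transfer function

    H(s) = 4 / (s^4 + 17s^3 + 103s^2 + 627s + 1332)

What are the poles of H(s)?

s = -1 ± 6j, -3, -12

The poles are the roots of the denominator s^4 + 17s^3 + 103s^2 + 627s + 1332 = 0.
Trying s = -3: the polynomial evaluates to 0, so (s + 3) is a factor.
Dividing out leaves s^3 + 14s^2 + 61s + 444 = 0.
This factors further as (s^2 + 2s + 37)(s + 12) = 0.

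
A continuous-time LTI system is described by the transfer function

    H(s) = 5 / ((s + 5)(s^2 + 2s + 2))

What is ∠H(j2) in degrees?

∠H(j2) ≈ -138.4°

At s = j2: numerator = 5, denominator = -18 + j16.
∠H = ∠num − ∠den = 0° − (138.37°) = -138.4°.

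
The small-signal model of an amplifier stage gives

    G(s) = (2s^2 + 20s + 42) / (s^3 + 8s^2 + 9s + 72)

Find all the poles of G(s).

s = 3j, -3j, -8

The poles are the roots of the denominator s^3 + 8s^2 + 9s + 72 = 0.
Trying s = -8: the polynomial evaluates to 0, so (s + 8) is a factor.
Dividing out leaves s^2 + 9 = 0.
The quadratic formula then gives s = 0 ± 3j.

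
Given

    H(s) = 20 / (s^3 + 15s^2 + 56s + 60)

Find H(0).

Set s = 0: H(0) = (20) / (60) = 1/3.

H(0) = 1/3 ≈ 0.3333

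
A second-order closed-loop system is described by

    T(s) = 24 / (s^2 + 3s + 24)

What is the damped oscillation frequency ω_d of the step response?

ω_d ≈ 4.664 rad/s

Comparing s^2 + 3s + 24 to s^2 + 2ζωₙs + ωₙ²: ωₙ = √24 ≈ 4.899 rad/s and ζ = 3/(2·√24) ≈ 0.3062.
ζωₙ = 3/2 = 1.5, so ω_d = ωₙ√(1−ζ²) = √(ωₙ² − (ζωₙ)²) = √(24 − 1.5²) = √21.75 ≈ 4.664 rad/s.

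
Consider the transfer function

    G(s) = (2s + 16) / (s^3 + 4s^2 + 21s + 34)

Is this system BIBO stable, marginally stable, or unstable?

stable

The denominator s^3 + 4s^2 + 21s + 34 factors as (s + 2)(s^2 + 2s + 17), giving poles at s = -2, -1 ± 4j.
Since all poles lie strictly in the left half-plane, the system is stable.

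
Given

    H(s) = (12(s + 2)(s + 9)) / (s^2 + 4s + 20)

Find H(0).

H(0) = 54/5 ≈ 10.80

Set s = 0: H(0) = (216) / (20) = 54/5.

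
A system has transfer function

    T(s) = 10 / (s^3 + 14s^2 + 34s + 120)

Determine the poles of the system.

The poles are the roots of the denominator s^3 + 14s^2 + 34s + 120 = 0.
Trying s = -12: the polynomial evaluates to 0, so (s + 12) is a factor.
Dividing out leaves s^2 + 2s + 10 = 0.
The quadratic formula then gives s = -1 ± 3j.

s = -1 + 3j, -1 - 3j, -12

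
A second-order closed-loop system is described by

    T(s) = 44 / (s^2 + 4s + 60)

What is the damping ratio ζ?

Compare the denominator to the standard form s^2 + 2ζωₙs + ωₙ².
ωₙ² = 60, so ωₙ = √60 ≈ 7.746 rad/s.
2ζωₙ = 4, so ζ = 4/(2·√60) ≈ 0.2582.

ζ ≈ 0.2582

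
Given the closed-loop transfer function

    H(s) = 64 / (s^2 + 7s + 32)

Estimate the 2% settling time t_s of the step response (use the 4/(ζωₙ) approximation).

t_s ≈ 1.143 s

Comparing s^2 + 7s + 32 to s^2 + 2ζωₙs + ωₙ²: ωₙ = √32 ≈ 5.657 rad/s and ζ = 7/(2·√32) ≈ 0.6187.
ζωₙ = 7/2 = 3.5, so t_s ≈ 4/(ζωₙ) = 4/3.5 ≈ 1.143 s.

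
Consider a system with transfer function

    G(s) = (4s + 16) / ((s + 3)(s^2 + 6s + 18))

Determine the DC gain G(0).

Set s = 0: G(0) = (16) / (54) = 8/27.

G(0) = 8/27 ≈ 0.2963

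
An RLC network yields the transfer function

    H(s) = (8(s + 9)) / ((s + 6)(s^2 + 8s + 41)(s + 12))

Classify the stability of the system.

The poles can be read from the denominator factors: s = -6, -4 ± 5j, -12.
Since all poles lie strictly in the left half-plane, the system is stable.

stable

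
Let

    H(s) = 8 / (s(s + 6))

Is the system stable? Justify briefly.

marginally stable

The poles can be read from the denominator factors: s = 0, -6.
Since the simple pole(s) at s = 0 lie on the jω-axis with none in the right half-plane, the system is marginally stable.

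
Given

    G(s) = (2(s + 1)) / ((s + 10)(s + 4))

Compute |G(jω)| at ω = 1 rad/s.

|G(j1)| ≈ 0.06826

Substitute s = j1: numerator = 2 + j2, denominator = 39 + j14.
|G(j1)| = |2 + j2| / |39 + j14| = 2.8284 / 41.437 ≈ 0.06826.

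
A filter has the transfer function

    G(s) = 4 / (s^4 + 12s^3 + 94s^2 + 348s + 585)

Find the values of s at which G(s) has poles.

The poles are the roots of the denominator s^4 + 12s^3 + 94s^2 + 348s + 585 = 0.
No real roots exist; factor into two real quadratics: (s^2 + 6s + 13)(s^2 + 6s + 45) = 0.
Each quadratic gives a conjugate pair via the quadratic formula.

s = -3 + 2j, -3 - 2j, -3 + 6j, -3 - 6j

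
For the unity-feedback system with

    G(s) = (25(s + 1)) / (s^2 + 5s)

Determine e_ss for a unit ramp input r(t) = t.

G(s) has one pole at the origin.
This is a Type 1 system. Kv = lim_{s→0} s·G(s) = 25/5 = 5.
e_ss = 1/Kv = 1/(5) = 1/5 ≈ 0.2000.

e_ss = 0.2000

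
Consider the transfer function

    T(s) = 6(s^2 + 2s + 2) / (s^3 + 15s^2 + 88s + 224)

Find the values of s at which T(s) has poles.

The poles are the roots of the denominator s^3 + 15s^2 + 88s + 224 = 0.
Trying s = -7: the polynomial evaluates to 0, so (s + 7) is a factor.
Dividing out leaves s^2 + 8s + 32 = 0.
The quadratic formula then gives s = -4 ± 4j.

s = -4 + 4j, -4 - 4j, -7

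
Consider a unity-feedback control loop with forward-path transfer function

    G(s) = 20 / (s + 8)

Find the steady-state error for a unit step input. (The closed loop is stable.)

G(s) has no poles at the origin.
This is a Type 0 system. Kp = lim_{s→0} G(s) = 20/8 = 5/2.
e_ss = 1/(1 + Kp) = 1/(1 + 5/2) = 2/7 ≈ 0.2857.

e_ss = 0.2857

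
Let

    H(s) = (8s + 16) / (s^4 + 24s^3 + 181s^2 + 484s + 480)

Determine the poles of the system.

s = -8, -2 + j, -2 - j, -12

The poles are the roots of the denominator s^4 + 24s^3 + 181s^2 + 484s + 480 = 0.
Trying s = -8: the polynomial evaluates to 0, so (s + 8) is a factor.
Dividing out leaves s^3 + 16s^2 + 53s + 60 = 0.
This factors further as (s^2 + 4s + 5)(s + 12) = 0.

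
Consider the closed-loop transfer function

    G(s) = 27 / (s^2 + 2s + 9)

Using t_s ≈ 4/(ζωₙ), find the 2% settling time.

Comparing s^2 + 2s + 9 to s^2 + 2ζωₙs + ωₙ²: ωₙ = 3 rad/s and ζ = 2/(2·3) ≈ 0.3333.
ζωₙ = 2/2 = 1, so t_s ≈ 4/(ζωₙ) = 4/1 = 4 s.

t_s ≈ 4 s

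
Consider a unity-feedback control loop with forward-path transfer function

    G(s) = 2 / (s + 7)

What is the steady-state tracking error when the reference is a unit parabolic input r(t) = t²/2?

e_ss = ∞

G(s) has no poles at the origin.
This is a Type 0 system; Ka = lim_{s→0} s^2·G(s) = 0, so the steady-state error for a parabola input is infinite.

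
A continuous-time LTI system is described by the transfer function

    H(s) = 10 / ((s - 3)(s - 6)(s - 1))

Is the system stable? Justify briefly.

The poles can be read from the denominator factors: s = 3, 6, 1.
Since the pole(s) at s = 3, 6, 1 lie in the right half-plane, the system is unstable.

unstable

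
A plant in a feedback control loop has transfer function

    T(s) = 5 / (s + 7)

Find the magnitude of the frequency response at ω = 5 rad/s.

|T(j5)| ≈ 0.5812

Substitute s = j5: numerator = 5, denominator = 7 + j5.
|T(j5)| = |5| / |7 + j5| = 5 / 8.6023 ≈ 0.5812.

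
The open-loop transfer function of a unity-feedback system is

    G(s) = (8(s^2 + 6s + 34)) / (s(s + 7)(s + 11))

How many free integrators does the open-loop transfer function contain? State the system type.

Type 1

The denominator has 1 factor of s at the origin (free integrator), so this is a Type 1 system.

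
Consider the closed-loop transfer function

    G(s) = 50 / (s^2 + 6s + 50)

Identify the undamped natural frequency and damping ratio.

Compare the denominator to the standard form s^2 + 2ζωₙs + ωₙ².
ωₙ² = 50, so ωₙ = √50 ≈ 7.071 rad/s.
2ζωₙ = 6, so ζ = 6/(2·√50) ≈ 0.4243.

ωₙ ≈ 7.071 rad/s, ζ ≈ 0.4243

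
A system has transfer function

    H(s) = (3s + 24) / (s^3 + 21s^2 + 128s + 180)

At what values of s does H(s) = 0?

Set the numerator to zero: 3s + 24 = 0, i.e. 3·(s + 8) = 0.
So s = -8.

s = -8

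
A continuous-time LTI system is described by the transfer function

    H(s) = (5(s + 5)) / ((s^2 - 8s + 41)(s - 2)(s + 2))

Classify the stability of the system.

unstable

The poles can be read from the denominator factors: s = 4 + 5j, 4 - 5j, 2, -2.
Since the pole(s) at s = 4 + 5j, 4 - 5j, 2 lie in the right half-plane, the system is unstable.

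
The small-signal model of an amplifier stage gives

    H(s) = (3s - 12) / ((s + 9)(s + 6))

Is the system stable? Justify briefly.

The poles can be read from the denominator factors: s = -9, -6.
Since all poles lie strictly in the left half-plane, the system is stable.

stable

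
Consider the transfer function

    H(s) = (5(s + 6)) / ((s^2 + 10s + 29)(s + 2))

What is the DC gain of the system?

At s = 0 each factor (s + a) contributes a and each (s^2 + bs + c) contributes c.
H(0) = 5·(6) / ((29) · (2)) = 30/58 = 15/29.

H(0) = 15/29 ≈ 0.5172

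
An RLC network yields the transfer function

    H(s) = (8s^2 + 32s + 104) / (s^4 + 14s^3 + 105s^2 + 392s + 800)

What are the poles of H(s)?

The poles are the roots of the denominator s^4 + 14s^3 + 105s^2 + 392s + 800 = 0.
No real roots exist; factor into two real quadratics: (s^2 + 8s + 32)(s^2 + 6s + 25) = 0.
Each quadratic gives a conjugate pair via the quadratic formula.

s = -4 ± 4j, -3 ± 4j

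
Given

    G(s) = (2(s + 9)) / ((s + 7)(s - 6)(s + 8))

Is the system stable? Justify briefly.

The poles can be read from the denominator factors: s = -7, 6, -8.
Since the pole(s) at s = 6 lie in the right half-plane, the system is unstable.

unstable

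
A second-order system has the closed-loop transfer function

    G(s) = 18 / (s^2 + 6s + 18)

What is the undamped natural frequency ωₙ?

Compare the denominator to the standard form s^2 + 2ζωₙs + ωₙ².
ωₙ² = 18, so ωₙ = √18 ≈ 4.243 rad/s.

ωₙ ≈ 4.243 rad/s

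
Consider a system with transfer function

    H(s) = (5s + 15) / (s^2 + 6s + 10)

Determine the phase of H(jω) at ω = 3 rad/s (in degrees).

At s = j3: numerator = 15 + j15, denominator = 1 + j18.
∠H = ∠num − ∠den = 45° − (86.820°) = -41.82°.

∠H(j3) ≈ -41.82°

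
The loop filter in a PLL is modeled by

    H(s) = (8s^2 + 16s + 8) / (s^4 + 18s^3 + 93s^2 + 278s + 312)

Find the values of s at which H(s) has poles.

s = -2 ± 3j, -2, -12

The poles are the roots of the denominator s^4 + 18s^3 + 93s^2 + 278s + 312 = 0.
Trying s = -2: the polynomial evaluates to 0, so (s + 2) is a factor.
Dividing out leaves s^3 + 16s^2 + 61s + 156 = 0.
This factors further as (s^2 + 4s + 13)(s + 12) = 0.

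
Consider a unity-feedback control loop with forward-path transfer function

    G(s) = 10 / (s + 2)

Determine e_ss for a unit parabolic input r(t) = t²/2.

G(s) has no poles at the origin.
This is a Type 0 system; Ka = lim_{s→0} s^2·G(s) = 0, so the steady-state error for a parabola input is infinite.

e_ss = ∞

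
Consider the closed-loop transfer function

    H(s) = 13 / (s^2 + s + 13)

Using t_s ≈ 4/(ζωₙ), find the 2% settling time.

Comparing s^2 + s + 13 to s^2 + 2ζωₙs + ωₙ²: ωₙ = √13 ≈ 3.606 rad/s and ζ = 1/(2·√13) ≈ 0.1387.
ζωₙ = 1/2 = 0.5, so t_s ≈ 4/(ζωₙ) = 4/0.5 = 8 s.

t_s ≈ 8 s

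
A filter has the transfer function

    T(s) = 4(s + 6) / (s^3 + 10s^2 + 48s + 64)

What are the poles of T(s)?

The poles are the roots of the denominator s^3 + 10s^2 + 48s + 64 = 0.
Trying s = -2: the polynomial evaluates to 0, so (s + 2) is a factor.
Dividing out leaves s^2 + 8s + 32 = 0.
The quadratic formula then gives s = -4 ± 4j.

s = -4 ± 4j, -2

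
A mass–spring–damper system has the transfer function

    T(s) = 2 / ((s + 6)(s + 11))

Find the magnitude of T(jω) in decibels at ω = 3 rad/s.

Substitute s = j3: numerator = 2, denominator = 57 + j51.
|T(j3)| = |2| / |57 + j51| = 2 / 76.485 ≈ 0.02615.
In decibels: 20·log₁₀(0.02615) ≈ -31.7 dB.

|T(j3)|_dB ≈ -31.7 dB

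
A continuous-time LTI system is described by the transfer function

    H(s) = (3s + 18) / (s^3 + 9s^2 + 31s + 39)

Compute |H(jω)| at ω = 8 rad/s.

|H(j8)| ≈ 0.05013

Substitute s = j8: numerator = 18 + j24, denominator = -537 - j264.
|H(j8)| = |18 + j24| / |-537 - j264| = 30 / 598.39 ≈ 0.05013.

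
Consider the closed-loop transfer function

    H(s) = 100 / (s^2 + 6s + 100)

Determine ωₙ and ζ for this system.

ωₙ = 10 rad/s, ζ = 0.3

Compare the denominator to the standard form s^2 + 2ζωₙs + ωₙ².
ωₙ² = 100, so ωₙ = 10 rad/s.
2ζωₙ = 6, so ζ = 6/(2·10) = 0.3.
With ζ = 0.3 the response is underdamped.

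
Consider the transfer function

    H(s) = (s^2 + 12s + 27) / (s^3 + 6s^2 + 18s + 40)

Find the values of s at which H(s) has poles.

s = -1 ± 3j, -4

The poles are the roots of the denominator s^3 + 6s^2 + 18s + 40 = 0.
Trying s = -4: the polynomial evaluates to 0, so (s + 4) is a factor.
Dividing out leaves s^2 + 2s + 10 = 0.
The quadratic formula then gives s = -1 ± 3j.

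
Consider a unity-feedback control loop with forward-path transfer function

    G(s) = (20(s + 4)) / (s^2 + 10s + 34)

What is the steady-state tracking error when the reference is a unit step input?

G(s) has no poles at the origin.
This is a Type 0 system. Kp = lim_{s→0} G(s) = 80/34 = 40/17.
e_ss = 1/(1 + Kp) = 1/(1 + 40/17) = 17/57 ≈ 0.2982.

e_ss = 0.2982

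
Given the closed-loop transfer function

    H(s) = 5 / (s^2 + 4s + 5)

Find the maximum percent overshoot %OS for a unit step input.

Comparing s^2 + 4s + 5 to s^2 + 2ζωₙs + ωₙ²: ωₙ = √5 ≈ 2.236 rad/s and ζ = 4/(2·√5) ≈ 0.8944.
%OS = 100·exp(−πζ/√(1−ζ²)) = 100·exp(−π·0.8944/√(1−0.8944²)) ≈ 0.187%.

%OS ≈ 0.187%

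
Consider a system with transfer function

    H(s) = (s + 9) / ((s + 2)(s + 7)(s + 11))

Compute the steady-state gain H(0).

H(0) = 9/154 ≈ 0.05844

At s = 0 each factor (s + a) contributes a and each (s^2 + bs + c) contributes c.
H(0) = 1·(9) / ((2) · (7) · (11)) = 9/154 = 9/154.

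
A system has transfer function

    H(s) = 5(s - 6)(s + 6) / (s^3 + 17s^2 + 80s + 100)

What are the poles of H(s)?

s = -5, -10, -2

The poles are the roots of the denominator s^3 + 17s^2 + 80s + 100 = 0.
Trying s = -5: the polynomial evaluates to 0, so (s + 5) is a factor.
Dividing out leaves s^2 + 12s + 20 = 0.
Factoring the quadratic: (s + 10)(s + 2) = 0.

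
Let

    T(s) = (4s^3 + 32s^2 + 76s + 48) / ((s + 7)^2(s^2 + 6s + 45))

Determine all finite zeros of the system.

Set the numerator to zero: 4s^3 + 32s^2 + 76s + 48 = 0, i.e. 4·(s^3 + 8s^2 + 19s + 12) = 0.
Factoring: (s + 3)(s + 4)(s + 1) = 0.

s = -3, -4, -1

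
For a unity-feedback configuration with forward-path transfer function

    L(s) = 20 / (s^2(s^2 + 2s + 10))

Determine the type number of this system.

Type 2

The denominator has 2 factors of s at the origin (free integrators), so this is a Type 2 system.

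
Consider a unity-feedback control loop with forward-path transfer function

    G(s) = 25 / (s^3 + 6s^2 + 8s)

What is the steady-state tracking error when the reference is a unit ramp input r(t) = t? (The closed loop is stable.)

e_ss = 0.3200

G(s) has one pole at the origin.
This is a Type 1 system. Kv = lim_{s→0} s·G(s) = 25/8.
e_ss = 1/Kv = 1/(25/8) = 8/25 ≈ 0.3200.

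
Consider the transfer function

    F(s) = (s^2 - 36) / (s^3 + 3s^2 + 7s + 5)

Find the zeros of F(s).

s = -6, 6

Set the numerator to zero: s^2 - 36 = 0.
Factoring: (s + 6)(s - 6) = 0.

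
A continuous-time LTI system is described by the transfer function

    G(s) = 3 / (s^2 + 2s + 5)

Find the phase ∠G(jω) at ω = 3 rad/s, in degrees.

At s = j3: numerator = 3, denominator = -4 + j6.
∠G = ∠num − ∠den = 0° − (123.69°) = -123.7°.

∠G(j3) ≈ -123.7°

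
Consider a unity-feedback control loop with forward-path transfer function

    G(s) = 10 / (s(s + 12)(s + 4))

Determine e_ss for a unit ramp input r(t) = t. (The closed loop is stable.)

e_ss = 4.800

G(s) has one pole at the origin.
This is a Type 1 system. Kv = lim_{s→0} s·G(s) = 10/48 = 5/24.
e_ss = 1/Kv = 1/(5/24) = 24/5 ≈ 4.800.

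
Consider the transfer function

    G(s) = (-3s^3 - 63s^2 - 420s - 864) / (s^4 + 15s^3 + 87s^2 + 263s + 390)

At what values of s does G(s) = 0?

Set the numerator to zero: -3s^3 - 63s^2 - 420s - 864 = 0, i.e. -3·(s^3 + 21s^2 + 140s + 288) = 0.
Factoring: (s + 9)(s + 8)(s + 4) = 0.

s = -9, -8, -4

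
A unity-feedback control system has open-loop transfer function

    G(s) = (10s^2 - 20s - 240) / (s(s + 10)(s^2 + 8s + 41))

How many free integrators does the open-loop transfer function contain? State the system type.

Type 1

The denominator has 1 factor of s at the origin (free integrator), so this is a Type 1 system.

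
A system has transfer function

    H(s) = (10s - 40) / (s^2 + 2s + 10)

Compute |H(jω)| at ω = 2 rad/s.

Substitute s = j2: numerator = -40 + j20, denominator = 6 + j4.
|H(j2)| = |-40 + j20| / |6 + j4| = 44.721 / 7.2111 ≈ 6.202.

|H(j2)| ≈ 6.202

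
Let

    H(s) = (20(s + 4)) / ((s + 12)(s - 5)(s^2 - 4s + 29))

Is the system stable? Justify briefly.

unstable

The poles can be read from the denominator factors: s = -12, 5, 2 ± 5j.
Since the pole(s) at s = 5, 2 ± 5j lie in the right half-plane, the system is unstable.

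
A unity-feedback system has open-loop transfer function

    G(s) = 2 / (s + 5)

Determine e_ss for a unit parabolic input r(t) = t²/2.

G(s) has no poles at the origin.
This is a Type 0 system; Ka = lim_{s→0} s^2·G(s) = 0, so the steady-state error for a parabola input is infinite.

e_ss = ∞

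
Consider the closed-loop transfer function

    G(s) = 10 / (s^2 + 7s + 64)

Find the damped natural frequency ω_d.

Comparing s^2 + 7s + 64 to s^2 + 2ζωₙs + ωₙ²: ωₙ = 8 rad/s and ζ = 7/(2·8) = 0.4375.
ζωₙ = 7/2 = 3.5, so ω_d = ωₙ√(1−ζ²) = √(ωₙ² − (ζωₙ)²) = √(64 − 3.5²) = √51.75 ≈ 7.194 rad/s.

ω_d ≈ 7.194 rad/s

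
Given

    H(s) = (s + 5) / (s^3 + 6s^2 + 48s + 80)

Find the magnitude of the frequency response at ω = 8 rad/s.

|H(j8)| ≈ 0.02860

Substitute s = j8: numerator = 5 + j8, denominator = -304 - j128.
|H(j8)| = |5 + j8| / |-304 - j128| = 9.4340 / 329.85 ≈ 0.02860.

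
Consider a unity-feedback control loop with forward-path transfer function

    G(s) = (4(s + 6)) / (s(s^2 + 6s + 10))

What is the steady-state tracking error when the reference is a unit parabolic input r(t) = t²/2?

e_ss = ∞

G(s) has one pole at the origin.
This is a Type 1 system; Ka = lim_{s→0} s^2·G(s) = 0, so the steady-state error for a parabola input is infinite.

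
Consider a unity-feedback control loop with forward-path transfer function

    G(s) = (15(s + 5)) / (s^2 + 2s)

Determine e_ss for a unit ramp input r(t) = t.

e_ss = 0.02667

G(s) has one pole at the origin.
This is a Type 1 system. Kv = lim_{s→0} s·G(s) = 75/2.
e_ss = 1/Kv = 1/(75/2) = 2/75 ≈ 0.02667.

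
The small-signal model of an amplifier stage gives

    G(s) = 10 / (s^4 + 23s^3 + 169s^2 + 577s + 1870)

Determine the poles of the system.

The poles are the roots of the denominator s^4 + 23s^3 + 169s^2 + 577s + 1870 = 0.
Trying s = -10: the polynomial evaluates to 0, so (s + 10) is a factor.
Dividing out leaves s^3 + 13s^2 + 39s + 187 = 0.
This factors further as (s^2 + 2s + 17)(s + 11) = 0.

s = -1 ± 4j, -10, -11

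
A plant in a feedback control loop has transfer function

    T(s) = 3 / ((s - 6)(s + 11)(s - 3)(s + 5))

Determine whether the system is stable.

unstable

The poles can be read from the denominator factors: s = 6, -11, 3, -5.
Since the pole(s) at s = 6, 3 lie in the right half-plane, the system is unstable.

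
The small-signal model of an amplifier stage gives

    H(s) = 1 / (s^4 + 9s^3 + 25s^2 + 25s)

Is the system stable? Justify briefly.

marginally stable

The denominator s^4 + 9s^3 + 25s^2 + 25s factors as s(s + 5)(s^2 + 4s + 5), giving poles at s = 0, -5, -2 + j, -2 - j.
Since the simple pole(s) at s = 0 lie on the jω-axis with none in the right half-plane, the system is marginally stable.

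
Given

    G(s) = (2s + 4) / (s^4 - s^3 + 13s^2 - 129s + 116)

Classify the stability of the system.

The denominator s^4 - s^3 + 13s^2 - 129s + 116 factors as (s^2 + 4s + 29)(s - 4)(s - 1), giving poles at s = -2 + 5j, -2 - 5j, 4, 1.
Since the pole(s) at s = 4, 1 lie in the right half-plane, the system is unstable.

unstable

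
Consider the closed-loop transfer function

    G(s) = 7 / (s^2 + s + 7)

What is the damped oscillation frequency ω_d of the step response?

ω_d ≈ 2.598 rad/s

Comparing s^2 + s + 7 to s^2 + 2ζωₙs + ωₙ²: ωₙ = √7 ≈ 2.646 rad/s and ζ = 1/(2·√7) ≈ 0.1890.
ζωₙ = 1/2 = 0.5, so ω_d = ωₙ√(1−ζ²) = √(ωₙ² − (ζωₙ)²) = √(7 − 0.5²) = √6.75 ≈ 2.598 rad/s.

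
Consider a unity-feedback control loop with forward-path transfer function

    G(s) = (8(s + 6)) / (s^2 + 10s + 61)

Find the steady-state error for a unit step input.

G(s) has no poles at the origin.
This is a Type 0 system. Kp = lim_{s→0} G(s) = 48/61.
e_ss = 1/(1 + Kp) = 1/(1 + 48/61) = 61/109 ≈ 0.5596.

e_ss = 0.5596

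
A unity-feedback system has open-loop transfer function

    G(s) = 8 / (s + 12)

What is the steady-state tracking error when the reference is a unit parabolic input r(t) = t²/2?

G(s) has no poles at the origin.
This is a Type 0 system; Ka = lim_{s→0} s^2·G(s) = 0, so the steady-state error for a parabola input is infinite.

e_ss = ∞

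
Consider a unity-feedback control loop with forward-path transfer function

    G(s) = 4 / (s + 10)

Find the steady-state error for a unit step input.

G(s) has no poles at the origin.
This is a Type 0 system. Kp = lim_{s→0} G(s) = 4/10 = 2/5.
e_ss = 1/(1 + Kp) = 1/(1 + 2/5) = 5/7 ≈ 0.7143.

e_ss = 0.7143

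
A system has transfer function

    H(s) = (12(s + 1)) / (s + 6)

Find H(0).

At s = 0 each factor (s + a) contributes a and each (s^2 + bs + c) contributes c.
H(0) = 12·(1) / ((6)) = 12/6 = 2.

H(0) = 2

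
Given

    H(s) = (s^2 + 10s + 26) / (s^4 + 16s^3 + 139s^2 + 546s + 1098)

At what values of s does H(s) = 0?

s = -5 + j, -5 - j

Set the numerator to zero: s^2 + 10s + 26 = 0.
Factoring: (s^2 + 10s + 26) = 0.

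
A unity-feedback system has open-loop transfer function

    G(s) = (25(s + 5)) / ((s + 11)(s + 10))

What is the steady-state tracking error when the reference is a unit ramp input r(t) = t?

G(s) has no poles at the origin.
This is a Type 0 system; Kv = lim_{s→0} s·G(s) = 0, so the steady-state error for a ramp input is infinite.

e_ss = ∞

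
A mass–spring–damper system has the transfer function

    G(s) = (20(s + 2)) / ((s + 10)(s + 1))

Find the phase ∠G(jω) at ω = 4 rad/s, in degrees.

At s = j4: numerator = 40 + j80, denominator = -6 + j44.
∠G = ∠num − ∠den = 63.435° − (97.765°) = -34.33°.

∠G(j4) ≈ -34.33°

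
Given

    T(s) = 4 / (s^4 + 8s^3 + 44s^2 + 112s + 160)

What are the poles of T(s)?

s = -2 + 4j, -2 - 4j, -2 + 2j, -2 - 2j

The poles are the roots of the denominator s^4 + 8s^3 + 44s^2 + 112s + 160 = 0.
No real roots exist; factor into two real quadratics: (s^2 + 4s + 20)(s^2 + 4s + 8) = 0.
Each quadratic gives a conjugate pair via the quadratic formula.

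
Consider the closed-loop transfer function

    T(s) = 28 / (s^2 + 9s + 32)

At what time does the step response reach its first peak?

t_p ≈ 0.9165 s

Comparing s^2 + 9s + 32 to s^2 + 2ζωₙs + ωₙ²: ωₙ = √32 ≈ 5.657 rad/s and ζ = 9/(2·√32) ≈ 0.7955.
ζωₙ = 9/2 = 4.5, so ω_d = ωₙ√(1−ζ²) = √(ωₙ² − (ζωₙ)²) = √(32 − 4.5²) = √11.75 ≈ 3.428 rad/s.
t_p = π/ω_d = π/3.428 ≈ 0.9165 s.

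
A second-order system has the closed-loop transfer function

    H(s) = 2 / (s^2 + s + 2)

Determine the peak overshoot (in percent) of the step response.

Comparing s^2 + s + 2 to s^2 + 2ζωₙs + ωₙ²: ωₙ = √2 ≈ 1.414 rad/s and ζ = 1/(2·√2) ≈ 0.3536.
%OS = 100·exp(−πζ/√(1−ζ²)) = 100·exp(−π·0.3536/√(1−0.3536²)) ≈ 30.5%.

%OS ≈ 30.5%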